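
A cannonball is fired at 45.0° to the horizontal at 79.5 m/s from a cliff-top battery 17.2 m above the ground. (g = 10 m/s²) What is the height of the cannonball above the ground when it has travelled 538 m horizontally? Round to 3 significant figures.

v_x = 79.5 cos 45.0° = 56.21 m/s, v_y0 = 79.5 sin 45.0° = 56.21 m/s.
Time to reach x = 538 m: t = x / v_x = 538 / 56.21 = 9.571 s.
y = 17.2 + v_y0 t − ½ g t² = 17.2 + 56.21×9.571 − 5.000×9.571² = 97.2 m.

97.2 m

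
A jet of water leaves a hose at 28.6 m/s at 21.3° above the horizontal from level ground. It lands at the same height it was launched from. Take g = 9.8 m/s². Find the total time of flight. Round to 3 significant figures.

2.12 s

Vertical component: v_y = 28.6 sin 21.3° = 10.39 m/s.
For a projectile landing at launch height, time of flight is t = 2 v_y / g = 2 × 10.39 / 9.8 = 2.12 s.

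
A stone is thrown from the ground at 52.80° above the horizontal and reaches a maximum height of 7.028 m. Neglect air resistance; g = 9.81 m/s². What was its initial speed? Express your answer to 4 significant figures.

At maximum height v_y = 0, so (v₀ sin θ)² = 2 g H.
v₀ sin 52.80° = √(2 × 9.81 × 7.028) = 11.743 m/s.
v₀ = 11.743 / sin 52.80° = 11.743 / 0.7965 = 14.74 m/s.

14.74 m/s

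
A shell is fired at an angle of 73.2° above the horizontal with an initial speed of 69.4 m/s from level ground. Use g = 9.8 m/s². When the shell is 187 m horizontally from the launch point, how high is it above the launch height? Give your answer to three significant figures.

194 m

v_x = 69.4 cos 73.2° = 20.06 m/s, v_y0 = 69.4 sin 73.2° = 66.44 m/s.
Time to reach x = 187 m: t = x / v_x = 187 / 20.06 = 9.322 s.
y = v_y0 t − ½ g t² = 66.44×9.322 − 4.900×9.322² = 194 m.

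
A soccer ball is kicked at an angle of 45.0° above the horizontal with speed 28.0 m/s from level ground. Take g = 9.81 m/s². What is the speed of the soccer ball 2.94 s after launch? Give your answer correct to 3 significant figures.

v_x = 28.0 cos 45.0° = 19.80 m/s (constant).
v_y(t) = 28.0 sin 45.0° − g t = 19.80 − 9.81 × 2.94 = -9.041 m/s.
Speed = √(v_x² + v_y²) = √(392.0 + 81.74) = 21.8 m/s.

21.8 m/s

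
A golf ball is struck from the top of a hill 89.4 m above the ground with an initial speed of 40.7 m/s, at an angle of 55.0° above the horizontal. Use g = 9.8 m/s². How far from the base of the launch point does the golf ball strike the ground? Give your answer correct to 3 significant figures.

207 m

Components: v_x = 40.7 cos 55.0° = 23.34 m/s, v_y = 40.7 sin 55.0° = 33.34 m/s.
Vertical: 0 = 89.4 + 33.34 t − ½(9.8) t² ⇒ 4.900 t² − 33.34 t − 89.4 = 0.
t = [33.34 + √(1112 + 1752)] / 9.800 = 8.863 s.
Horizontal: R = v_x · t = 23.34 × 8.863 = 207 m.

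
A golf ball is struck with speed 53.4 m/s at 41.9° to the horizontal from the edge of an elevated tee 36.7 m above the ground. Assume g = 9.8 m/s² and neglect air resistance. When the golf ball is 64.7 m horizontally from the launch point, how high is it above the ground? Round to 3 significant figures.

81.8 m

v_x = 53.4 cos 41.9° = 39.75 m/s, v_y0 = 53.4 sin 41.9° = 35.66 m/s.
Time to reach x = 64.7 m: t = x / v_x = 64.7 / 39.75 = 1.628 s.
y = 36.7 + v_y0 t − ½ g t² = 36.7 + 35.66×1.628 − 4.900×1.628² = 81.8 m.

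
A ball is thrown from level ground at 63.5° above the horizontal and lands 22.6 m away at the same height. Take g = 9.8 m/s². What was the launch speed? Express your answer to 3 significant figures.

On level ground, R = v₀² sin(2θ) / g, so v₀ = √(R g / sin 2θ).
sin(2 × 63.5°) = 0.7986.
v₀ = √(22.6 × 9.8 / 0.7986) = √277.3 = 16.7 m/s.

16.7 m/s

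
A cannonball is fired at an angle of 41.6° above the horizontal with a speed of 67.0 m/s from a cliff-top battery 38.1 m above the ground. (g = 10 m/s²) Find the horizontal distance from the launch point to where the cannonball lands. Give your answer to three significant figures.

Components: v_x = 67.0 cos 41.6° = 50.10 m/s, v_y = 67.0 sin 41.6° = 44.48 m/s.
Vertical: 0 = 38.1 + 44.48 t − ½(10) t² ⇒ 5.000 t² − 44.48 t − 38.1 = 0.
t = [44.48 + √(1978 + 762.0)] / 10.00 = 9.683 s.
Horizontal: R = v_x · t = 50.10 × 9.683 = 485 m.

485 m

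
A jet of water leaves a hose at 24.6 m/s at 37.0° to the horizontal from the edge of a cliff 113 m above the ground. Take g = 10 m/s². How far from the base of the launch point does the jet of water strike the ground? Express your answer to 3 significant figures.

Components: v_x = 24.6 cos 37.0° = 19.65 m/s, v_y = 24.6 sin 37.0° = 14.80 m/s.
Vertical: 0 = 113 + 14.80 t − ½(10) t² ⇒ 5.000 t² − 14.80 t − 113 = 0.
t = [14.80 + √(219.0 + 2260)] / 10.00 = 6.459 s.
Horizontal: R = v_x · t = 19.65 × 6.459 = 127 m.

127 m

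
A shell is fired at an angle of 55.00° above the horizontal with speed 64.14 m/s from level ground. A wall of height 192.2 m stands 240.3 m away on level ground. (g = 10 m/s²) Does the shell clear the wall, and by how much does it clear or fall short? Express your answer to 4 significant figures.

v_x = 64.14 cos 55.00° = 36.789 m/s; v_y0 = 64.14 sin 55.00° = 52.540 m/s.
Time to reach the wall: t = 240.3 / 36.789 = 6.5318 s.
Height at that point: y = 52.540×6.5318 − 5.000×6.5318² = 129.86 m.
That is 192.2 − 129.86 = 62.34 m below the top of the wall, so the shell does not clear it.

No — it falls 62.34 m short of clearing the wall.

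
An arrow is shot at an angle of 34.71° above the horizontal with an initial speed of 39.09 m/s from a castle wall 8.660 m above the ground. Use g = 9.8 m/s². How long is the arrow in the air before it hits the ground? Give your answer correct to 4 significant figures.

4.903 s

Vertical component: v_y = 39.09 sin 34.71° = 22.259 m/s.
Taking up as positive with launch at y = 8.660 m, landing at y = 0: 0 = 8.660 + 22.259 t − ½(9.8) t².
Solving 4.900 t² − 22.259 t − 8.660 = 0 gives t = [22.259 + √(22.259² + 4·4.900·8.660)] / 9.800 = 4.903 s.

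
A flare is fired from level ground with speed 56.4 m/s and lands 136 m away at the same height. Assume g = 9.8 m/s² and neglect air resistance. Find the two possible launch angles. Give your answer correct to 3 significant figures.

Level-ground range: R = v₀² sin(2θ)/g ⇒ sin 2θ = R g / v₀² = 136×9.8/56.4² = 0.4190.
2θ = arcsin(0.4190) = 24.77° or 180° − 24.77° = 155.23°.
So θ = 12.4° or θ = 77.6°.

12.4° and 77.6°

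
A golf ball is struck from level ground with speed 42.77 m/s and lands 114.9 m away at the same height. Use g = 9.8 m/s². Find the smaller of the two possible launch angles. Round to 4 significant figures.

19.00°

Level-ground range: R = v₀² sin(2θ)/g ⇒ sin 2θ = R g / v₀² = 114.9×9.8/42.77² = 0.6156.
2θ = arcsin(0.6156) = 37.996° or 180° − 37.996° = 142.004°.
So θ = 19.00° or θ = 71.00°.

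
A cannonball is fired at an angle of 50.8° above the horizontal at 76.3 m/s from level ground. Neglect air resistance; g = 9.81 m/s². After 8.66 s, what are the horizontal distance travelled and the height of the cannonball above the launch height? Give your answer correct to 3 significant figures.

x = 418 m, y = 144 m

v_x = 76.3 cos 50.8° = 48.22 m/s; v_y0 = 76.3 sin 50.8° = 59.13 m/s.
x = v_x t = 48.22 × 8.66 = 418 m.
y = v_y0 t − ½ g t² = 59.13×8.66 − 4.905×8.66² = 144 m.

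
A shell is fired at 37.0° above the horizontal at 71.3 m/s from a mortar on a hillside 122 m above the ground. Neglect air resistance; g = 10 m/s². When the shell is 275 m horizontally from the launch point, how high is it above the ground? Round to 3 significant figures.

213 m

v_x = 71.3 cos 37.0° = 56.94 m/s, v_y0 = 71.3 sin 37.0° = 42.91 m/s.
Time to reach x = 275 m: t = x / v_x = 275 / 56.94 = 4.830 s.
y = 122 + v_y0 t − ½ g t² = 122 + 42.91×4.830 − 5.000×4.830² = 213 m.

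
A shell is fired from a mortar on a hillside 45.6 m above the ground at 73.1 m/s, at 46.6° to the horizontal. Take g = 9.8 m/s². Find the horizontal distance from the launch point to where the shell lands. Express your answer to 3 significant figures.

Components: v_x = 73.1 cos 46.6° = 50.23 m/s, v_y = 73.1 sin 46.6° = 53.11 m/s.
Vertical: 0 = 45.6 + 53.11 t − ½(9.8) t² ⇒ 4.900 t² − 53.11 t − 45.6 = 0.
t = [53.11 + √(2821 + 893.8)] / 9.800 = 11.64 s.
Horizontal: R = v_x · t = 50.23 × 11.64 = 585 m.

585 m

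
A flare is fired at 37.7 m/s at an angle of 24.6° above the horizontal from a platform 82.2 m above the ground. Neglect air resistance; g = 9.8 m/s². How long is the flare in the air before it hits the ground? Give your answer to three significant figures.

6.00 s

Vertical component: v_y = 37.7 sin 24.6° = 15.69 m/s.
Taking up as positive with launch at y = 82.2 m, landing at y = 0: 0 = 82.2 + 15.69 t − ½(9.8) t².
Solving 4.900 t² − 15.69 t − 82.2 = 0 gives t = [15.69 + √(15.69² + 4·4.900·82.2)] / 9.800 = 6.00 s.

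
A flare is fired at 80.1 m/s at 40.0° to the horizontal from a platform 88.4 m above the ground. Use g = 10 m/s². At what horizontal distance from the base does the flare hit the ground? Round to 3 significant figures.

724 m

Components: v_x = 80.1 cos 40.0° = 61.36 m/s, v_y = 80.1 sin 40.0° = 51.49 m/s.
Vertical: 0 = 88.4 + 51.49 t − ½(10) t² ⇒ 5.000 t² − 51.49 t − 88.4 = 0.
t = [51.49 + √(2651 + 1768)] / 10.00 = 11.80 s.
Horizontal: R = v_x · t = 61.36 × 11.80 = 724 m.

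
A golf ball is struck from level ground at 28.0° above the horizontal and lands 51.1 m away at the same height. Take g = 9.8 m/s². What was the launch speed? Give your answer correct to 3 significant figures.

On level ground, R = v₀² sin(2θ) / g, so v₀ = √(R g / sin 2θ).
sin(2 × 28.0°) = 0.8290.
v₀ = √(51.1 × 9.8 / 0.8290) = √604.1 = 24.6 m/s.

24.6 m/s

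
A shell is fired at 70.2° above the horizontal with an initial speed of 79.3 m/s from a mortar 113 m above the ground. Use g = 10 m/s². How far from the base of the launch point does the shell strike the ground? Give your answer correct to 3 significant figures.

Components: v_x = 79.3 cos 70.2° = 26.86 m/s, v_y = 79.3 sin 70.2° = 74.61 m/s.
Vertical: 0 = 113 + 74.61 t − ½(10) t² ⇒ 5.000 t² − 74.61 t − 113 = 0.
t = [74.61 + √(5567 + 2260)] / 10.00 = 16.31 s.
Horizontal: R = v_x · t = 26.86 × 16.31 = 438 m.

438 m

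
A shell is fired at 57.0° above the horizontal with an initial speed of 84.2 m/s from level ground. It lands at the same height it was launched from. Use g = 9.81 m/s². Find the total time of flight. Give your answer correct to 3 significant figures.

14.4 s

Vertical component: v_y = 84.2 sin 57.0° = 70.62 m/s.
For a projectile landing at launch height, time of flight is t = 2 v_y / g = 2 × 70.62 / 9.81 = 14.4 s.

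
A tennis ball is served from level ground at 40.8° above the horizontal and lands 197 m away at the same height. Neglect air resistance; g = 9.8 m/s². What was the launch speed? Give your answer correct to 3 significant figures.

44.2 m/s

On level ground, R = v₀² sin(2θ) / g, so v₀ = √(R g / sin 2θ).
sin(2 × 40.8°) = 0.9893.
v₀ = √(197 × 9.8 / 0.9893) = √1951 = 44.2 m/s.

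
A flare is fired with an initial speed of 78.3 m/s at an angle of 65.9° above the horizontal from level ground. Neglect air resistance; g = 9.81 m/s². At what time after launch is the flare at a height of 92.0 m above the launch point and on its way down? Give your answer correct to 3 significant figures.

13.1 s

v_y0 = 78.3 sin 65.9° = 71.47 m/s.
Set y = v_y0 t − ½ g t² = 92.0: 4.905 t² − 71.47 t + 92.0 = 0.
t = [71.47 ± √(5108 − 1805)] / 9.81 = (71.47 ± 57.47) / 9.81, giving t = 1.43 s or t = 13.1 s.
On the way down corresponds to the larger root: t = 13.1 s.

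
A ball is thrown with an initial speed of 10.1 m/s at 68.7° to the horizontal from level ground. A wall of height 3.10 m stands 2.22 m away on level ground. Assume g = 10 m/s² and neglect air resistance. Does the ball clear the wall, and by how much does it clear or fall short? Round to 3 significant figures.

Yes — it clears the wall by 0.763 m.

v_x = 10.1 cos 68.7° = 3.669 m/s; v_y0 = 10.1 sin 68.7° = 9.410 m/s.
Time to reach the wall: t = 2.22 / 3.669 = 0.6051 s.
Height at that point: y = 9.410×0.6051 − 5.000×0.6051² = 3.863 m.
That is 3.863 − 3.10 = 0.763 m above the top of the wall, so the ball clears it.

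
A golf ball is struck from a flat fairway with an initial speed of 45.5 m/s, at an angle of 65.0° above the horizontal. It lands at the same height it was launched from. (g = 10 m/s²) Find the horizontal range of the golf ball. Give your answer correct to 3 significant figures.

159 m

For level ground, R = v₀² sin(2θ) / g.
sin(2 × 65.0°) = sin 130.0° = 0.7660.
R = (45.5)² × 0.7660 / 10 = 159 m.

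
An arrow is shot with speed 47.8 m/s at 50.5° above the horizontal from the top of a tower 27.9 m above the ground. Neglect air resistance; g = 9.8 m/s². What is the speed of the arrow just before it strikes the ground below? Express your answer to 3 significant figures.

v_x = 47.8 cos 50.5° = 30.40 m/s is unchanged throughout.
For the vertical component, v_y² = v_y0² + 2 g h = (36.88)² + 2×9.8×27.9 = 1907, so |v_y| = 43.67 m/s.
Impact speed = √(v_x² + v_y²) = √(924.2 + 1907) = 53.2 m/s.

53.2 m/s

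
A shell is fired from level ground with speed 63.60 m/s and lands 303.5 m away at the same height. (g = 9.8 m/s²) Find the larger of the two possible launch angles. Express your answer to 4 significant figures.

66.33°

Level-ground range: R = v₀² sin(2θ)/g ⇒ sin 2θ = R g / v₀² = 303.5×9.8/63.60² = 0.7353.
2θ = arcsin(0.7353) = 47.333° or 180° − 47.333° = 132.667°.
So θ = 23.67° or θ = 66.33°.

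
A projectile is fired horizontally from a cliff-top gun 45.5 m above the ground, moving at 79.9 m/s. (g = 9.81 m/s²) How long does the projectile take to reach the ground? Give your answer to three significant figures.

3.05 s

The horizontal speed doesn't affect the fall. With v_y0 = 0, h = ½ g t².
t = √(2 × 45.5 / 9.81) = √9.276 = 3.05 s.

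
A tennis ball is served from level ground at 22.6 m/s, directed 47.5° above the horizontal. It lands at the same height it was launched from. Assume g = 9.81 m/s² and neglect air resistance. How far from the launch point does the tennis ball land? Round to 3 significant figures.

51.9 m

Components: v_x = 22.6 cos 47.5° = 15.27 m/s, v_y = 22.6 sin 47.5° = 16.66 m/s.
Time of flight (same landing height): t = 2 v_y / g = 2 × 16.66 / 9.81 = 3.397 s.
Range: R = v_x · t = 15.27 × 3.397 = 51.9 m.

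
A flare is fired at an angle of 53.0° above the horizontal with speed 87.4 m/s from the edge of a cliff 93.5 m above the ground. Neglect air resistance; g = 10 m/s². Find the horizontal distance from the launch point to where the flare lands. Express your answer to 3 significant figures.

Components: v_x = 87.4 cos 53.0° = 52.60 m/s, v_y = 87.4 sin 53.0° = 69.80 m/s.
Vertical: 0 = 93.5 + 69.80 t − ½(10) t² ⇒ 5.000 t² − 69.80 t − 93.5 = 0.
t = [69.80 + √(4872 + 1870)] / 10.00 = 15.19 s.
Horizontal: R = v_x · t = 52.60 × 15.19 = 799 m.

799 m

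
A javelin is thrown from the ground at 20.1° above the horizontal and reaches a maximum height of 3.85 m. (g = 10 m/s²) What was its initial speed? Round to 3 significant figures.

25.5 m/s

At maximum height v_y = 0, so (v₀ sin θ)² = 2 g H.
v₀ sin 20.1° = √(2 × 10 × 3.85) = 8.775 m/s.
v₀ = 8.775 / sin 20.1° = 8.775 / 0.3437 = 25.5 m/s.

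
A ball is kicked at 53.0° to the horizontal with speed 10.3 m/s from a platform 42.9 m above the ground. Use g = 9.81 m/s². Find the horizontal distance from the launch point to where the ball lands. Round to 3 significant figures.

24.3 m

Components: v_x = 10.3 cos 53.0° = 6.199 m/s, v_y = 10.3 sin 53.0° = 8.226 m/s.
Vertical: 0 = 42.9 + 8.226 t − ½(9.81) t² ⇒ 4.905 t² − 8.226 t − 42.9 = 0.
t = [8.226 + √(67.67 + 841.7)] / 9.810 = 3.913 s.
Horizontal: R = v_x · t = 6.199 × 3.913 = 24.3 m.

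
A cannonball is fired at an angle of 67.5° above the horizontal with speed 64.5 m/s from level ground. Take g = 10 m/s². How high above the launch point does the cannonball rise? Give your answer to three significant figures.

Vertical component of launch velocity: v_y = 64.5 sin 67.5° = 59.59 m/s.
At the highest point the vertical velocity is zero, so v_y² = 2 g h_max.
h_max = (59.59)² / (2 × 10) = 3551 / 20.00 = 178 m.

178 m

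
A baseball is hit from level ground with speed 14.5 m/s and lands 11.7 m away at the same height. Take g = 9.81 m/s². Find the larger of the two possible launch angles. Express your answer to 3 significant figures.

73.5°

Level-ground range: R = v₀² sin(2θ)/g ⇒ sin 2θ = R g / v₀² = 11.7×9.81/14.5² = 0.5459.
2θ = arcsin(0.5459) = 33.09° or 180° − 33.09° = 146.91°.
So θ = 16.5° or θ = 73.5°.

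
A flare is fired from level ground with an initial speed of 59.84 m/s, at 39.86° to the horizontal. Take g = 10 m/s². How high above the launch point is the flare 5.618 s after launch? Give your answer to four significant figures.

57.65 m

v_y0 = 59.84 sin 39.86° = 38.352 m/s.
y(t) = v_y0 t − ½ g t² = 38.352×5.618 − 5.000×5.618² = 57.65 m.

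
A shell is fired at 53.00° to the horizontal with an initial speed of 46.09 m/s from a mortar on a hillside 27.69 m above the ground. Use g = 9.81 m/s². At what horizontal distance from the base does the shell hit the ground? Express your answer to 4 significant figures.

227.3 m

Components: v_x = 46.09 cos 53.00° = 27.738 m/s, v_y = 46.09 sin 53.00° = 36.809 m/s.
Vertical: 0 = 27.69 + 36.809 t − ½(9.81) t² ⇒ 4.905 t² − 36.809 t − 27.69 = 0.
t = [36.809 + √(1354.9 + 543.28)] / 9.810 = 8.1934 s.
Horizontal: R = v_x · t = 27.738 × 8.1934 = 227.3 m.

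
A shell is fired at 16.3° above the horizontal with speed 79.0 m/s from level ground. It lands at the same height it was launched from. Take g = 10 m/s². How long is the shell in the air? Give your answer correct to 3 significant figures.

4.43 s

Vertical component: v_y = 79.0 sin 16.3° = 22.17 m/s.
For a projectile landing at launch height, time of flight is t = 2 v_y / g = 2 × 22.17 / 10 = 4.43 s.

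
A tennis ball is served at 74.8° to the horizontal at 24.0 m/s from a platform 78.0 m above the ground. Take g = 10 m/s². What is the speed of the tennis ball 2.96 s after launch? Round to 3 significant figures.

9.00 m/s

v_x = 24.0 cos 74.8° = 6.293 m/s (constant).
v_y(t) = 24.0 sin 74.8° − g t = 23.16 − 10 × 2.96 = -6.440 m/s.
Speed = √(v_x² + v_y²) = √(39.60 + 41.47) = 9.00 m/s.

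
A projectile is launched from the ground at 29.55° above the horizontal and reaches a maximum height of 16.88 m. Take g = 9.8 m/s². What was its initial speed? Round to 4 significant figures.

36.88 m/s

At maximum height v_y = 0, so (v₀ sin θ)² = 2 g H.
v₀ sin 29.55° = √(2 × 9.8 × 16.88) = 18.189 m/s.
v₀ = 18.189 / sin 29.55° = 18.189 / 0.4932 = 36.88 m/s.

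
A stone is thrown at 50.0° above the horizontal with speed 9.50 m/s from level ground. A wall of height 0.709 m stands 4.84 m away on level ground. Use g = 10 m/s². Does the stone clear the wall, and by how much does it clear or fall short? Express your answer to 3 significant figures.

v_x = 9.50 cos 50.0° = 6.106 m/s; v_y0 = 9.50 sin 50.0° = 7.277 m/s.
Time to reach the wall: t = 4.84 / 6.106 = 0.7927 s.
Height at that point: y = 7.277×0.7927 − 5.000×0.7927² = 2.627 m.
That is 2.627 − 0.709 = 1.92 m above the top of the wall, so the stone clears it.

Yes — it clears the wall by 1.92 m.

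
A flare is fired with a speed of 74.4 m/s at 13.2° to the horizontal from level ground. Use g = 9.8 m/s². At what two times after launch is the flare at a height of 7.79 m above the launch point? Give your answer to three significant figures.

v_y0 = 74.4 sin 13.2° = 16.99 m/s.
Set y = v_y0 t − ½ g t² = 7.79: 4.900 t² − 16.99 t + 7.79 = 0.
t = [16.99 ± √(288.7 − 152.7)] / 9.8 = (16.99 ± 11.66) / 9.8, giving t = 0.544 s or t = 2.92 s.
So the flare is at 7.79 m at t = 0.544 s (rising) and t = 2.92 s (falling).

0.544 s and 2.92 s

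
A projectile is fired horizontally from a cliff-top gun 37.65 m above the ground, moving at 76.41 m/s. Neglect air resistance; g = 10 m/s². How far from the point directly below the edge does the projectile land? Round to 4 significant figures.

209.7 m

Initial vertical velocity is zero, so the fall time comes from h = ½ g t²: t = √(2 × 37.65 / 10) = 2.7441 s.
Horizontal motion is uniform at 76.41 m/s, so x = 76.41 × 2.7441 = 209.7 m.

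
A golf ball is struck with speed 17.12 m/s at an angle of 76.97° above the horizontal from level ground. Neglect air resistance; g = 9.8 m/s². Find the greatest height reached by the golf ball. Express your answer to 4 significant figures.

Vertical component of launch velocity: v_y = 17.12 sin 76.97° = 16.679 m/s.
At the highest point the vertical velocity is zero, so v_y² = 2 g h_max.
h_max = (16.679)² / (2 × 9.8) = 278.19 / 19.60 = 14.19 m.

14.19 m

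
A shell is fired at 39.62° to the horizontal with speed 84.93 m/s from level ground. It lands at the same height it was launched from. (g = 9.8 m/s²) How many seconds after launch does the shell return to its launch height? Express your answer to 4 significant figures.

11.05 s

Vertical component: v_y = 84.93 sin 39.62° = 54.159 m/s.
For a projectile landing at launch height, time of flight is t = 2 v_y / g = 2 × 54.159 / 9.8 = 11.05 s.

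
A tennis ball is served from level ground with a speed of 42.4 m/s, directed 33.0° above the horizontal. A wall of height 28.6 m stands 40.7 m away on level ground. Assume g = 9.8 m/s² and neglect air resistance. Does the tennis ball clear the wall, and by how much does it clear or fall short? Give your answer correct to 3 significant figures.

v_x = 42.4 cos 33.0° = 35.56 m/s; v_y0 = 42.4 sin 33.0° = 23.09 m/s.
Time to reach the wall: t = 40.7 / 35.56 = 1.145 s.
Height at that point: y = 23.09×1.145 − 4.900×1.145² = 20.01 m.
That is 28.6 − 20.01 = 8.59 m below the top of the wall, so the tennis ball does not clear it.

No — it falls 8.59 m short of clearing the wall.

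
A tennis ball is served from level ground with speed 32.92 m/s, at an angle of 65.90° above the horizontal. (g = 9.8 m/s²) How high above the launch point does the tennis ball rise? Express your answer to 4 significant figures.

Vertical component of launch velocity: v_y = 32.92 sin 65.90° = 30.051 m/s.
At the highest point the vertical velocity is zero, so v_y² = 2 g h_max.
h_max = (30.051)² / (2 × 9.8) = 903.06 / 19.60 = 46.07 m.

46.07 m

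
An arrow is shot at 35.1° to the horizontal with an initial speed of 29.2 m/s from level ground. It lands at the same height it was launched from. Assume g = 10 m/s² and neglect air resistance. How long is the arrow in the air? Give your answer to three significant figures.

Vertical component: v_y = 29.2 sin 35.1° = 16.79 m/s.
For a projectile landing at launch height, time of flight is t = 2 v_y / g = 2 × 16.79 / 10 = 3.36 s.

3.36 s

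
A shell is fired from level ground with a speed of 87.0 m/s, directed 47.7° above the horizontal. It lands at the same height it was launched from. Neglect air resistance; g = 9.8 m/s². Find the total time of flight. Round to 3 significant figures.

Vertical component: v_y = 87.0 sin 47.7° = 64.35 m/s.
For a projectile landing at launch height, time of flight is t = 2 v_y / g = 2 × 64.35 / 9.8 = 13.1 s.

13.1 s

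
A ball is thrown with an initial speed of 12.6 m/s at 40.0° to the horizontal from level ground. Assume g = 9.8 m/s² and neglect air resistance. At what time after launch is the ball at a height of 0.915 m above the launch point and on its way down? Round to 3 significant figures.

1.53 s

v_y0 = 12.6 sin 40.0° = 8.099 m/s.
Set y = v_y0 t − ½ g t² = 0.915: 4.900 t² − 8.099 t + 0.915 = 0.
t = [8.099 ± √(65.59 − 17.93)] / 9.8 = (8.099 ± 6.904) / 9.8, giving t = 0.122 s or t = 1.53 s.
On the way down corresponds to the larger root: t = 1.53 s.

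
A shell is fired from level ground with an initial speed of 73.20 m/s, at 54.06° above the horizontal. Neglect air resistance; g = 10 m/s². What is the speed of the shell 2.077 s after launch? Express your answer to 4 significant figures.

v_x = 73.20 cos 54.06° = 42.964 m/s (constant).
v_y(t) = 73.20 sin 54.06° − g t = 59.265 − 10 × 2.077 = 38.495 m/s.
Speed = √(v_x² + v_y²) = √(1845.9 + 1481.9) = 57.69 m/s.

57.69 m/s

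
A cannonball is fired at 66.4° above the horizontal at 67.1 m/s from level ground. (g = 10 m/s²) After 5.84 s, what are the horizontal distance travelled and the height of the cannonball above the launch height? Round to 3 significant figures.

x = 157 m, y = 189 m

v_x = 67.1 cos 66.4° = 26.86 m/s; v_y0 = 67.1 sin 66.4° = 61.49 m/s.
x = v_x t = 26.86 × 5.84 = 157 m.
y = v_y0 t − ½ g t² = 61.49×5.84 − 5.000×5.84² = 189 m.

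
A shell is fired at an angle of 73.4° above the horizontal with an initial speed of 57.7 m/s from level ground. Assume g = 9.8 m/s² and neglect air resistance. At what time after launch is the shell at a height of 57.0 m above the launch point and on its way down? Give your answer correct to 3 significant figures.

10.1 s

v_y0 = 57.7 sin 73.4° = 55.30 m/s.
Set y = v_y0 t − ½ g t² = 57.0: 4.900 t² − 55.30 t + 57.0 = 0.
t = [55.30 ± √(3058 − 1117)] / 9.8 = (55.30 ± 44.06) / 9.8, giving t = 1.15 s or t = 10.1 s.
On the way down corresponds to the larger root: t = 10.1 s.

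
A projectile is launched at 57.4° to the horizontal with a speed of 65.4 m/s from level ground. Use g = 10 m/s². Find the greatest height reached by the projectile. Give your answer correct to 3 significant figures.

152 m

Vertical component of launch velocity: v_y = 65.4 sin 57.4° = 55.10 m/s.
At the highest point the vertical velocity is zero, so v_y² = 2 g h_max.
h_max = (55.10)² / (2 × 10) = 3036 / 20.00 = 152 m.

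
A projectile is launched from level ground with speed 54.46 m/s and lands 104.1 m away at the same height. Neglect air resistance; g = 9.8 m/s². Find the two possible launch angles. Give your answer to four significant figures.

10.06° and 79.94°

Level-ground range: R = v₀² sin(2θ)/g ⇒ sin 2θ = R g / v₀² = 104.1×9.8/54.46² = 0.3440.
2θ = arcsin(0.3440) = 20.121° or 180° − 20.121° = 159.879°.
So θ = 10.06° or θ = 79.94°.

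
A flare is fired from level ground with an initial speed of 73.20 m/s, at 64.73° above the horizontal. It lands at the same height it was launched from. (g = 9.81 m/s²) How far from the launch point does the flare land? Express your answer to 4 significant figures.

421.7 m

For level ground, R = v₀² sin(2θ) / g.
sin(2 × 64.73°) = sin 129.46° = 0.7721.
R = (73.20)² × 0.7721 / 9.81 = 421.7 m.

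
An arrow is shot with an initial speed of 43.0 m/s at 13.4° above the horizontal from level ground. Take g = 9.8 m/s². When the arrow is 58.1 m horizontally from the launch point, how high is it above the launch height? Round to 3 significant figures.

4.39 m

v_x = 43.0 cos 13.4° = 41.83 m/s, v_y0 = 43.0 sin 13.4° = 9.965 m/s.
Time to reach x = 58.1 m: t = x / v_x = 58.1 / 41.83 = 1.389 s.
y = v_y0 t − ½ g t² = 9.965×1.389 − 4.900×1.389² = 4.39 m.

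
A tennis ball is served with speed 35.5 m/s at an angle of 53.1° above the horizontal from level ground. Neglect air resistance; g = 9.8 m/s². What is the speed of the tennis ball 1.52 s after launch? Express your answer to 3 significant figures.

25.2 m/s

v_x = 35.5 cos 53.1° = 21.31 m/s (constant).
v_y(t) = 35.5 sin 53.1° − g t = 28.39 − 9.8 × 1.52 = 13.49 m/s.
Speed = √(v_x² + v_y²) = √(454.1 + 182.0) = 25.2 m/s.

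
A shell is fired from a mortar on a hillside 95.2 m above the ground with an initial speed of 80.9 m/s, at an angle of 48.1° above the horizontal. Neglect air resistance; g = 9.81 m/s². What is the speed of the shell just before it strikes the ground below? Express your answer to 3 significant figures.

91.7 m/s

v_x = 80.9 cos 48.1° = 54.03 m/s is unchanged throughout.
For the vertical component, v_y² = v_y0² + 2 g h = (60.21)² + 2×9.81×95.2 = 5493, so |v_y| = 74.11 m/s.
Impact speed = √(v_x² + v_y²) = √(2919 + 5493) = 91.7 m/s.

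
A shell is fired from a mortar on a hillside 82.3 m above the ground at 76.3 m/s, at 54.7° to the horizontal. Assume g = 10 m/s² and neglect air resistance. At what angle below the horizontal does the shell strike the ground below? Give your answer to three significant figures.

v_x = 76.3 cos 54.7° = 44.09 m/s.
At impact |v_y| = √(v_y0² + 2 g h) = √(62.27² + 2×10×82.3) = 74.32 m/s.
Angle below horizontal = arctan(|v_y| / v_x) = arctan(74.32 / 44.09) = 59.3°.

59.3°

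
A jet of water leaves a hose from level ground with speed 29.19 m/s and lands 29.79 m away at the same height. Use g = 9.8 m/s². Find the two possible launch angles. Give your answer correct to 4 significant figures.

10.02° and 79.98°

Level-ground range: R = v₀² sin(2θ)/g ⇒ sin 2θ = R g / v₀² = 29.79×9.8/29.19² = 0.3426.
2θ = arcsin(0.3426) = 20.035° or 180° − 20.035° = 159.965°.
So θ = 10.02° or θ = 79.98°.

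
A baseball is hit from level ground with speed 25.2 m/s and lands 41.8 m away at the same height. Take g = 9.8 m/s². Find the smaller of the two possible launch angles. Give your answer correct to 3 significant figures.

20.1°

Level-ground range: R = v₀² sin(2θ)/g ⇒ sin 2θ = R g / v₀² = 41.8×9.8/25.2² = 0.6451.
2θ = arcsin(0.6451) = 40.17° or 180° − 40.17° = 139.83°.
So θ = 20.1° or θ = 69.9°.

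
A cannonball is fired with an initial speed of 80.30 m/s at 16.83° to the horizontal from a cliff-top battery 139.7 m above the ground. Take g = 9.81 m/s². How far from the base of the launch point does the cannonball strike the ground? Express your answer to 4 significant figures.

631.0 m

Components: v_x = 80.30 cos 16.83° = 76.861 m/s, v_y = 80.30 sin 16.83° = 23.250 m/s.
Vertical: 0 = 139.7 + 23.250 t − ½(9.81) t² ⇒ 4.905 t² − 23.250 t − 139.7 = 0.
t = [23.250 + √(540.56 + 2740.9)] / 9.810 = 8.2094 s.
Horizontal: R = v_x · t = 76.861 × 8.2094 = 631.0 m.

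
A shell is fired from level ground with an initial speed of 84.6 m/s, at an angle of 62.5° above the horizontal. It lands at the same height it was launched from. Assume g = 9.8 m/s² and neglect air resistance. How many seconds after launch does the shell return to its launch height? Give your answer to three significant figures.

Vertical component: v_y = 84.6 sin 62.5° = 75.04 m/s.
For a projectile landing at launch height, time of flight is t = 2 v_y / g = 2 × 75.04 / 9.8 = 15.3 s.

15.3 s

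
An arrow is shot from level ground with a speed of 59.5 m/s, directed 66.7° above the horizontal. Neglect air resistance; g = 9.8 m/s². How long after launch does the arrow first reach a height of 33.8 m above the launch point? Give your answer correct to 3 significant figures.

0.657 s

v_y0 = 59.5 sin 66.7° = 54.65 m/s.
Set y = v_y0 t − ½ g t² = 33.8: 4.900 t² − 54.65 t + 33.8 = 0.
t = [54.65 ± √(2987 − 662.5)] / 9.8 = (54.65 ± 48.21) / 9.8, giving t = 0.657 s or t = 10.5 s.
The arrow is on the way up at the first time, so t = 0.657 s.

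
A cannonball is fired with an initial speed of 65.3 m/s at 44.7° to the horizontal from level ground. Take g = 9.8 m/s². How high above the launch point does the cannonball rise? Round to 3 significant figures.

108 m

Vertical component of launch velocity: v_y = 65.3 sin 44.7° = 45.93 m/s.
At the highest point the vertical velocity is zero, so v_y² = 2 g h_max.
h_max = (45.93)² / (2 × 9.8) = 2110 / 19.60 = 108 m.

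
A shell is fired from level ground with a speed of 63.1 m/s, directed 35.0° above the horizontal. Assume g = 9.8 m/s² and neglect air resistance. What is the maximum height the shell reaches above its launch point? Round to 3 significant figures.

Vertical component of launch velocity: v_y = 63.1 sin 35.0° = 36.19 m/s.
At the highest point the vertical velocity is zero, so v_y² = 2 g h_max.
h_max = (36.19)² / (2 × 9.8) = 1310 / 19.60 = 66.8 m.

66.8 m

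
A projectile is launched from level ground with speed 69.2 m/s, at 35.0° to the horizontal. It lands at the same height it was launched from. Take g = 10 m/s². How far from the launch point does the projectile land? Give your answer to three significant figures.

For level ground, R = v₀² sin(2θ) / g.
sin(2 × 35.0°) = sin 70.00° = 0.9397.
R = (69.2)² × 0.9397 / 10 = 450 m.

450 m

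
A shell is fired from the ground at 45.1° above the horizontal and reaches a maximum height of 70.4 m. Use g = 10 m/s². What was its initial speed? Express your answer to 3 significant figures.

At maximum height v_y = 0, so (v₀ sin θ)² = 2 g H.
v₀ sin 45.1° = √(2 × 10 × 70.4) = 37.52 m/s.
v₀ = 37.52 / sin 45.1° = 37.52 / 0.7083 = 53.0 m/s.

53.0 m/s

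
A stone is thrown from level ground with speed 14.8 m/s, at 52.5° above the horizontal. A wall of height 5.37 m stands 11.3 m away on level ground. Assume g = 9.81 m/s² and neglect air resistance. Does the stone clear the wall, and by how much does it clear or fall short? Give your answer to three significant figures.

Yes — it clears the wall by 1.64 m.

v_x = 14.8 cos 52.5° = 9.010 m/s; v_y0 = 14.8 sin 52.5° = 11.74 m/s.
Time to reach the wall: t = 11.3 / 9.010 = 1.254 s.
Height at that point: y = 11.74×1.254 − 4.905×1.254² = 7.009 m.
That is 7.009 − 5.37 = 1.64 m above the top of the wall, so the stone clears it.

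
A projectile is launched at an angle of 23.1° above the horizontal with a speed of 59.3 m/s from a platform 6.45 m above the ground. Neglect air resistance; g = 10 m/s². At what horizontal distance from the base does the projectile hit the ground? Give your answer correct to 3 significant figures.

Components: v_x = 59.3 cos 23.1° = 54.55 m/s, v_y = 59.3 sin 23.1° = 23.27 m/s.
Vertical: 0 = 6.45 + 23.27 t − ½(10) t² ⇒ 5.000 t² − 23.27 t − 6.45 = 0.
t = [23.27 + √(541.5 + 129.0)] / 10.00 = 4.916 s.
Horizontal: R = v_x · t = 54.55 × 4.916 = 268 m.

268 m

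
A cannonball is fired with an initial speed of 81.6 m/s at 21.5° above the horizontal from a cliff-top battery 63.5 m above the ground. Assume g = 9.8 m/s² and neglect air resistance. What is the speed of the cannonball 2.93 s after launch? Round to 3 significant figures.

75.9 m/s

v_x = 81.6 cos 21.5° = 75.92 m/s (constant).
v_y(t) = 81.6 sin 21.5° − g t = 29.91 − 9.8 × 2.93 = 1.196 m/s.
Speed = √(v_x² + v_y²) = √(5764 + 1.430) = 75.9 m/s.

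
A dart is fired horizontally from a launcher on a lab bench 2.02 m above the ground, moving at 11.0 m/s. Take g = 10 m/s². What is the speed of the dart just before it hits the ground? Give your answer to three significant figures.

12.7 m/s

Fall time: t = √(2 × 2.02 / 10) = 0.6356 s.
At impact: v_x = 11.0 m/s (unchanged), v_y = g t = 10 × 0.6356 = 6.356 m/s.
Speed = √(v_x² + v_y²) = √(121.0 + 40.40) = 12.7 m/s.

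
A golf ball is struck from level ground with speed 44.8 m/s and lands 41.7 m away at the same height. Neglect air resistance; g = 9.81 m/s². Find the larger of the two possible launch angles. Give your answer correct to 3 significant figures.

84.1°

Level-ground range: R = v₀² sin(2θ)/g ⇒ sin 2θ = R g / v₀² = 41.7×9.81/44.8² = 0.2038.
2θ = arcsin(0.2038) = 11.76° or 180° − 11.76° = 168.24°.
So θ = 5.88° or θ = 84.1°.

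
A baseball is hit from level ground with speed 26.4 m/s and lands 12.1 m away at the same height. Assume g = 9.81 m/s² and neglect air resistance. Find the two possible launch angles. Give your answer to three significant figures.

4.90° and 85.1°

Level-ground range: R = v₀² sin(2θ)/g ⇒ sin 2θ = R g / v₀² = 12.1×9.81/26.4² = 0.1703.
2θ = arcsin(0.1703) = 9.805° or 180° − 9.805° = 170.195°.
So θ = 4.90° or θ = 85.1°.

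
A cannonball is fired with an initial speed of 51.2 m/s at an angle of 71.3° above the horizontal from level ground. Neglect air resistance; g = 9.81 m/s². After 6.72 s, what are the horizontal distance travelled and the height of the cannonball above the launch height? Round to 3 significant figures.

x = 110 m, y = 104 m

v_x = 51.2 cos 71.3° = 16.42 m/s; v_y0 = 51.2 sin 71.3° = 48.50 m/s.
x = v_x t = 16.42 × 6.72 = 110 m.
y = v_y0 t − ½ g t² = 48.50×6.72 − 4.905×6.72² = 104 m.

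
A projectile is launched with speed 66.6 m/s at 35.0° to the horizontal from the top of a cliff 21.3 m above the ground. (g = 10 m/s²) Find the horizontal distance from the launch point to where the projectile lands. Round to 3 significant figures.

Components: v_x = 66.6 cos 35.0° = 54.56 m/s, v_y = 66.6 sin 35.0° = 38.20 m/s.
Vertical: 0 = 21.3 + 38.20 t − ½(10) t² ⇒ 5.000 t² − 38.20 t − 21.3 = 0.
t = [38.20 + √(1459 + 426.0)] / 10.00 = 8.162 s.
Horizontal: R = v_x · t = 54.56 × 8.162 = 445 m.

445 m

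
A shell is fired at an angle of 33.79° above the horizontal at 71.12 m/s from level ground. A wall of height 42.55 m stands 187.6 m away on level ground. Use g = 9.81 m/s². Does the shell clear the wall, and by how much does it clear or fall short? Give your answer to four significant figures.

v_x = 71.12 cos 33.79° = 59.107 m/s; v_y0 = 71.12 sin 33.79° = 39.553 m/s.
Time to reach the wall: t = 187.6 / 59.107 = 3.1739 s.
Height at that point: y = 39.553×3.1739 − 4.905×3.1739² = 76.126 m.
That is 76.126 − 42.55 = 33.58 m above the top of the wall, so the shell clears it.

Yes — it clears the wall by 33.58 m.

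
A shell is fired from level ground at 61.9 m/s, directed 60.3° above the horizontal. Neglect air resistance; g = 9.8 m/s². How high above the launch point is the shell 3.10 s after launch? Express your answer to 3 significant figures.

v_y0 = 61.9 sin 60.3° = 53.77 m/s.
y(t) = v_y0 t − ½ g t² = 53.77×3.10 − 4.900×3.10² = 120 m.

120 m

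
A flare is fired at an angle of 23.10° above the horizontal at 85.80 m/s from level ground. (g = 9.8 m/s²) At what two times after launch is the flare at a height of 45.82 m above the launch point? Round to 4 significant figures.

v_y0 = 85.80 sin 23.10° = 33.663 m/s.
Set y = v_y0 t − ½ g t² = 45.82: 4.900 t² − 33.663 t + 45.82 = 0.
t = [33.663 ± √(1133.2 − 898.07)] / 9.8 = (33.663 ± 15.334) / 9.8, giving t = 1.870 s or t = 5.000 s.
So the flare is at 45.82 m at t = 1.870 s (rising) and t = 5.000 s (falling).

1.870 s and 5.000 s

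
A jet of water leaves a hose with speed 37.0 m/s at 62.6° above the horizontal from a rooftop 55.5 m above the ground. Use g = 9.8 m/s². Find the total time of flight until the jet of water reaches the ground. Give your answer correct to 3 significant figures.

Vertical component: v_y = 37.0 sin 62.6° = 32.85 m/s.
Taking up as positive with launch at y = 55.5 m, landing at y = 0: 0 = 55.5 + 32.85 t − ½(9.8) t².
Solving 4.900 t² − 32.85 t − 55.5 = 0 gives t = [32.85 + √(32.85² + 4·4.900·55.5)] / 9.800 = 8.10 s.

8.10 s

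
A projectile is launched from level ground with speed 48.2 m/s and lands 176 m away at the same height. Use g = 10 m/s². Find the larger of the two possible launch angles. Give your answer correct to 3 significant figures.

Level-ground range: R = v₀² sin(2θ)/g ⇒ sin 2θ = R g / v₀² = 176×10/48.2² = 0.7576.
2θ = arcsin(0.7576) = 49.25° or 180° − 49.25° = 130.75°.
So θ = 24.6° or θ = 65.4°.

65.4°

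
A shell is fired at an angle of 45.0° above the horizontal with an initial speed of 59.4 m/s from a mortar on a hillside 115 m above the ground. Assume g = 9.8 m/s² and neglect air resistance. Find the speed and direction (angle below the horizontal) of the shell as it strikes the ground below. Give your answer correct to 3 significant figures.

v_x = 59.4 cos 45.0° = 42.00 m/s (constant).
|v_y| at impact = √((42.00)² + 2×9.8×115) = 63.39 m/s.
Speed = √(42.00² + 63.39²) = 76.0 m/s; angle = arctan(63.39/42.00) = 56.5° below horizontal.

76.0 m/s at 56.5° below the horizontal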